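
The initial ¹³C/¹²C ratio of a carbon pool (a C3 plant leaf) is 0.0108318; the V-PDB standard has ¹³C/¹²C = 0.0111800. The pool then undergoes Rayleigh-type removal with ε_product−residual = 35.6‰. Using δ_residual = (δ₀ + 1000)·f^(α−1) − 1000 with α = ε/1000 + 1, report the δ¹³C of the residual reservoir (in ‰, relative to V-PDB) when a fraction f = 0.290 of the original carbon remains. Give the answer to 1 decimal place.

δ₀ = (0.0108318/0.0111800 − 1)×1000 = (0.968855 − 1)×1000 = -31.145‰
α − 1 = ε/1000 = 0.0356
f^(α−1) = 0.290^(0.0356) = 0.956889
δ_res = (-31.145 + 1000) × 0.956889 − 1000 = 927.086 − 1000 = -72.91‰

-72.9‰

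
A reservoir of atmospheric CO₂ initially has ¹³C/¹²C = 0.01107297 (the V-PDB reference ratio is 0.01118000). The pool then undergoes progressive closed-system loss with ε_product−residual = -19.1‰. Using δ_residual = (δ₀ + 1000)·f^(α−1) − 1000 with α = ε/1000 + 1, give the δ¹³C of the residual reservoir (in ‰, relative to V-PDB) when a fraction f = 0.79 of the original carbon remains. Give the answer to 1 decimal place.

-5.1‰

δ₀ = (0.01107297/0.01118000 − 1)×1000 = (0.990427 − 1)×1000 = -9.573‰
α − 1 = ε/1000 = -0.0191
f^(α−1) = 0.79^(-0.0191) = 1.004512
δ_res = (-9.573 + 1000) × 1.004512 − 1000 = 994.896 − 1000 = -5.10‰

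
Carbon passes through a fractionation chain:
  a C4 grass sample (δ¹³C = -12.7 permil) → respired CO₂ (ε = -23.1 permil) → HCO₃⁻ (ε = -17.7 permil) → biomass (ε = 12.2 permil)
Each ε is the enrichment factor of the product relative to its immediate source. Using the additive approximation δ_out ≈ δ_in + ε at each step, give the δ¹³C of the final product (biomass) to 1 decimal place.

step 1: δ ≈ -12.7 + (-23.1) = -35.8 permil
step 2: δ ≈ -35.8 + (-17.7) = -53.5 permil
step 3: δ ≈ -53.5 + (12.2) = -41.3 permil

-41.3 permil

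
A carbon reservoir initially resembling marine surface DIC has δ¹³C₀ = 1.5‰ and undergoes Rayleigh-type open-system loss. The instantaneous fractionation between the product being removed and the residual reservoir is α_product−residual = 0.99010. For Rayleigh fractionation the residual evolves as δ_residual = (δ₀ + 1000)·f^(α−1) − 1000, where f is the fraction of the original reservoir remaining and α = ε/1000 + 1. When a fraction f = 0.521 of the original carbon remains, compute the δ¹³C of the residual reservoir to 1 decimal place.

Rayleigh residual: δ_res = (δ₀ + 1000)·f^(α−1) − 1000
α − 1 = -0.00990
f^(α−1) = 0.521^(-0.00990) = 1.006476
δ_res = (1.5 + 1000) × 1.006476 − 1000 = 1007.985 − 1000 = 7.99‰

8.0‰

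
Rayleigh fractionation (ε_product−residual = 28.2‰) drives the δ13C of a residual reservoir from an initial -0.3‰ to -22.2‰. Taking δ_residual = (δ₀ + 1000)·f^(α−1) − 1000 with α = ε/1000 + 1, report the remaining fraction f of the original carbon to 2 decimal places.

α − 1 = ε/1000 = 0.0282
(δ_res + 1000)/(δ₀ + 1000) = (-22.2 + 1000)/(-0.3 + 1000) = 977.8/999.7 = 0.978093
f = 0.978093^(1/0.0282) = exp(ln(0.978093)/0.0282) = exp(-0.02215/0.0282)
f = exp(-0.7855) = 0.4559

0.46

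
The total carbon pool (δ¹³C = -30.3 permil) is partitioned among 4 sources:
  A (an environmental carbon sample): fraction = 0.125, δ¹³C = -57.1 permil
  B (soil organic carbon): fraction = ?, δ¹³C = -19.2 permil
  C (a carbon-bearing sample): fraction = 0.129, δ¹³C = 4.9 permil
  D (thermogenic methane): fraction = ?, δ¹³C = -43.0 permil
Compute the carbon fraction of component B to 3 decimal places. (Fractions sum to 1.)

0.348

Let f_B and f_D be the unknown fractions; fractions sum to 1 so f_B + f_D = 0.746.
Mass balance: Σ fᵢ·δᵢ = δ_bulk ⇒ f_B·(-19.2) + f_D·(-43.0) = -30.3 − (-6.505) = -23.795
Substitute f_D = 0.746 − f_B:
f_B·(-19.2 − -43.0) = -23.795 − 0.746×(-43.0) = 8.283
f_B = 8.283 / 23.8 = 0.3480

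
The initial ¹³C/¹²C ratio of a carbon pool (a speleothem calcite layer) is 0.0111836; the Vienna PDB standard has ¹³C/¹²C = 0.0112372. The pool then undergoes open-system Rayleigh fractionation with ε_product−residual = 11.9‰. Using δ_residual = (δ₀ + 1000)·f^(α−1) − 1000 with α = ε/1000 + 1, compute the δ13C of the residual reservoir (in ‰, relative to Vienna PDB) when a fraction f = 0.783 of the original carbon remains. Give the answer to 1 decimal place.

δ₀ = (0.0111836/0.0112372 − 1)×1000 = (0.995230 − 1)×1000 = -4.770‰
α − 1 = ε/1000 = 0.0119
f^(α−1) = 0.783^(0.0119) = 0.997093
δ_res = (-4.770 + 1000) × 0.997093 − 1000 = 992.337 − 1000 = -7.66‰

-7.7‰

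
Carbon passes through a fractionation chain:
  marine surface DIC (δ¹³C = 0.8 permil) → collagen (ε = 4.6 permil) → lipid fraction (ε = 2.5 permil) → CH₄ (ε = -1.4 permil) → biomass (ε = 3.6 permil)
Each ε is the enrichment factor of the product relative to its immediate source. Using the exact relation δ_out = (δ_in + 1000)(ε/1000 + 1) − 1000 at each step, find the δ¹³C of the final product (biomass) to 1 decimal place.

10.1 permil

step 1: δ = (0.80 + 1000)·(4.6/1000 + 1) − 1000 = 5.40 permil
step 2: δ = (5.40 + 1000)·(2.5/1000 + 1) − 1000 = 7.92 permil
step 3: δ = (7.92 + 1000)·(-1.4/1000 + 1) − 1000 = 6.51 permil
step 4: δ = (6.51 + 1000)·(3.6/1000 + 1) − 1000 = 10.13 permil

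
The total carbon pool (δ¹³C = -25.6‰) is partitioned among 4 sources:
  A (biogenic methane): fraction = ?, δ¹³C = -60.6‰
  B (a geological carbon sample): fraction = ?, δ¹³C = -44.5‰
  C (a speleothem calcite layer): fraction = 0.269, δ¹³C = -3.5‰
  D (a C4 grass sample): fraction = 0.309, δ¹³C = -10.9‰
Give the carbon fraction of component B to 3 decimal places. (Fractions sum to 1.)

Let f_B and f_A be the unknown fractions; fractions sum to 1 so f_B + f_A = 0.422.
Mass balance: Σ fᵢ·δᵢ = δ_bulk ⇒ f_B·(-44.5) + f_A·(-60.6) = -25.6 − (-4.310) = -21.290
Substitute f_A = 0.422 − f_B:
f_B·(-44.5 − -60.6) = -21.290 − 0.422×(-60.6) = 4.283
f_B = 4.283 / 16.1 = 0.2660

0.266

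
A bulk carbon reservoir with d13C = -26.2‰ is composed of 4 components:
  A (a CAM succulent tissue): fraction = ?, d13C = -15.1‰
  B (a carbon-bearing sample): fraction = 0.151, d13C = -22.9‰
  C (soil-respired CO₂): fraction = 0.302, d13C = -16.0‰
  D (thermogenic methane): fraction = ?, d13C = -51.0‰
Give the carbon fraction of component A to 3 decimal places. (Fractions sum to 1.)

Let f_A and f_D be the unknown fractions; fractions sum to 1 so f_A + f_D = 0.547.
Mass balance: Σ fᵢ·δᵢ = δ_bulk ⇒ f_A·(-15.1) + f_D·(-51.0) = -26.2 − (-8.290) = -17.910
Substitute f_D = 0.547 − f_A:
f_A·(-15.1 − -51.0) = -17.910 − 0.547×(-51.0) = 9.987
f_A = 9.987 / 35.9 = 0.2782

0.278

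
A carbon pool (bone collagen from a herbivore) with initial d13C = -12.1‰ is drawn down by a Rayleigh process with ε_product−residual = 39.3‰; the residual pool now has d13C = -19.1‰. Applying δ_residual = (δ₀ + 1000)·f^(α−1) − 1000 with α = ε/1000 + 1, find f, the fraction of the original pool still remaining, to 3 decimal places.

0.834

α − 1 = ε/1000 = 0.0393
(δ_res + 1000)/(δ₀ + 1000) = (-19.1 + 1000)/(-12.1 + 1000) = 980.9/987.9 = 0.992914
f = 0.992914^(1/0.0393) = exp(ln(0.992914)/0.0393) = exp(-0.00711/0.0393)
f = exp(-0.1809) = 0.8345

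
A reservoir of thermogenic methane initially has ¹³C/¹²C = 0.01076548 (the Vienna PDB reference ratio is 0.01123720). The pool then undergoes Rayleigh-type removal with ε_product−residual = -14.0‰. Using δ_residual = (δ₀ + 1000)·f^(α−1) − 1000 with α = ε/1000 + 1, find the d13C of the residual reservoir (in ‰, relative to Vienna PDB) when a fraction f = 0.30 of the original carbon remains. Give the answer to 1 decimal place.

δ₀ = (0.01076548/0.01123720 − 1)×1000 = (0.958022 − 1)×1000 = -41.978‰
α − 1 = ε/1000 = -0.0140
f^(α−1) = 0.30^(-0.0140) = 1.016998
δ_res = (-41.978 + 1000) × 1.016998 − 1000 = 974.306 − 1000 = -25.69‰

-25.7‰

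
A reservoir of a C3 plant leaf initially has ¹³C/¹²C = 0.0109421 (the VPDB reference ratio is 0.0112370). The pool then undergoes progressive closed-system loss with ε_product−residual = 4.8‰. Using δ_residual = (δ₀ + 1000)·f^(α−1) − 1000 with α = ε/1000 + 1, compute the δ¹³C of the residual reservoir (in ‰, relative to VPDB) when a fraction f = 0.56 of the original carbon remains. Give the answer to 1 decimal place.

δ₀ = (0.0109421/0.0112370 − 1)×1000 = (0.973756 − 1)×1000 = -26.244‰
α − 1 = ε/1000 = 0.0048
f^(α−1) = 0.56^(0.0048) = 0.997221
δ_res = (-26.244 + 1000) × 0.997221 − 1000 = 971.050 − 1000 = -28.95‰

-28.9‰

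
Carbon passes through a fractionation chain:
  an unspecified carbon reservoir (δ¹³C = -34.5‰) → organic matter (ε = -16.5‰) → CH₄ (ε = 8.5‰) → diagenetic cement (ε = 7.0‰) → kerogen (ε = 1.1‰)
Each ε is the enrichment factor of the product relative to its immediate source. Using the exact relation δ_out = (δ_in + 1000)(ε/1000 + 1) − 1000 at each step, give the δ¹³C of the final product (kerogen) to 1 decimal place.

-34.6‰

step 1: δ = (-34.50 + 1000)·(-16.5/1000 + 1) − 1000 = -50.43‰
step 2: δ = (-50.43 + 1000)·(8.5/1000 + 1) − 1000 = -42.36‰
step 3: δ = (-42.36 + 1000)·(7.0/1000 + 1) − 1000 = -35.66‰
step 4: δ = (-35.66 + 1000)·(1.1/1000 + 1) − 1000 = -34.60‰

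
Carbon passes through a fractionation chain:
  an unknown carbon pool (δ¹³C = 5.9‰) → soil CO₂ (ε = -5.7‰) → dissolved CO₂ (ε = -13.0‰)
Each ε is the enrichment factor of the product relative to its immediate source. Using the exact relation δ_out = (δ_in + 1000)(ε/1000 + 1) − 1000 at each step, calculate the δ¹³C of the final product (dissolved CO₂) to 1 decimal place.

step 1: δ = (5.90 + 1000)·(-5.7/1000 + 1) − 1000 = 0.17‰
step 2: δ = (0.17 + 1000)·(-13.0/1000 + 1) − 1000 = -12.84‰

-12.8‰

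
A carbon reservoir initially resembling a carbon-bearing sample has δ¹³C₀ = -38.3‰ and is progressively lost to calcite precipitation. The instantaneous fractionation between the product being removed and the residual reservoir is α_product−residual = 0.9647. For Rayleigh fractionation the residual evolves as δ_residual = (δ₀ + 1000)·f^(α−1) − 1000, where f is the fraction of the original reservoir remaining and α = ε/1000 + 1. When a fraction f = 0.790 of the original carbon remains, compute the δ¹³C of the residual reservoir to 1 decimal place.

-30.3‰

Rayleigh residual: δ_res = (δ₀ + 1000)·f^(α−1) − 1000
α − 1 = -0.03530
f^(α−1) = 0.790^(-0.03530) = 1.008356
δ_res = (-38.3 + 1000) × 1.008356 − 1000 = 969.736 − 1000 = -30.26‰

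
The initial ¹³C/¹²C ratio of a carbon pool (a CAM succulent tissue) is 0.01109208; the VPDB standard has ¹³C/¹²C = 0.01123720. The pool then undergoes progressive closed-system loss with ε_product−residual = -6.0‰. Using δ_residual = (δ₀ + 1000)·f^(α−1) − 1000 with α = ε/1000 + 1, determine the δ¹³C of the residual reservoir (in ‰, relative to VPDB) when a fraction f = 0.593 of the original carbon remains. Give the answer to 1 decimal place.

-9.8‰

δ₀ = (0.01109208/0.01123720 − 1)×1000 = (0.987086 − 1)×1000 = -12.914‰
α − 1 = ε/1000 = -0.0060
f^(α−1) = 0.593^(-0.0060) = 1.003140
δ_res = (-12.914 + 1000) × 1.003140 − 1000 = 990.185 − 1000 = -9.81‰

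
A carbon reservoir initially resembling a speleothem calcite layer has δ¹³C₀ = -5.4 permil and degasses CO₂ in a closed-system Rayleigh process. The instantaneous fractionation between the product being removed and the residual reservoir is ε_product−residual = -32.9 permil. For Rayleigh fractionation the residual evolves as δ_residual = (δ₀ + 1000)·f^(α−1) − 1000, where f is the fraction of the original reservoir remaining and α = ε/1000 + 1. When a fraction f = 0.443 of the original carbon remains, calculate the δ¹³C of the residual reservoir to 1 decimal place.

21.6 permil

Rayleigh residual: δ_res = (δ₀ + 1000)·f^(α−1) − 1000
α = ε/1000 + 1 = 0.96710, so α − 1 = -0.03290
f^(α−1) = 0.443^(-0.03290) = 1.027149
δ_res = (-5.4 + 1000) × 1.027149 − 1000 = 1021.602 − 1000 = 21.60 permil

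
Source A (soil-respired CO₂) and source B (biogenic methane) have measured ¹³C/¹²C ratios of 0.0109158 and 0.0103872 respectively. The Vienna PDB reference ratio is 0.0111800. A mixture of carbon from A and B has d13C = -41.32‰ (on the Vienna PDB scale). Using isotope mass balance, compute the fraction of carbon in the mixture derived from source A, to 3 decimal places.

δ_A = (0.0109158/0.0111800 − 1)×1000 = (0.976369 − 1)×1000 = -23.631‰
δ_B = (0.0103872/0.0111800 − 1)×1000 = (0.929088 − 1)×1000 = -70.912‰
f_A = (δ_mix − δ_B)/(δ_A − δ_B) = (-41.32 − (-70.912))/(-23.631 − (-70.912))
f_A = 29.592 / 47.281 = 0.6259

0.626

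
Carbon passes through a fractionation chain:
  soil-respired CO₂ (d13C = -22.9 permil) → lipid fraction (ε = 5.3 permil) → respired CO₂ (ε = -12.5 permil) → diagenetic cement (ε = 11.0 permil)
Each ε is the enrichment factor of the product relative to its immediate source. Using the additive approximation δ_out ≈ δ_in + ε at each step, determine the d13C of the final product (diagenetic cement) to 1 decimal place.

-19.1 permil

step 1: δ ≈ -22.9 + (5.3) = -17.6 permil
step 2: δ ≈ -17.6 + (-12.5) = -30.1 permil
step 3: δ ≈ -30.1 + (11.0) = -19.1 permil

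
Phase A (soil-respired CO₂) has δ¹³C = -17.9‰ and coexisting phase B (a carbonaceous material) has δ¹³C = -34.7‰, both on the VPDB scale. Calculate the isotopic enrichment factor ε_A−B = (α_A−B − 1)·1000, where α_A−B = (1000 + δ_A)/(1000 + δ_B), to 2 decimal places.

α_A−B = (1000 + -17.9) / (1000 + -34.7) = 982.1 / 965.3 = 1.017404
ε_A−B = (1.017404 − 1) × 1000 = 17.404‰
(The approximation ε ≈ δ_A − δ_B would give 16.8‰.)

17.40‰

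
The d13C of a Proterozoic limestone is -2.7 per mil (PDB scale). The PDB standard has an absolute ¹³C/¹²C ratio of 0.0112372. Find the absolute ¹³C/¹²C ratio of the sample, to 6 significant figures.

R_sample = R_standard × (d13C/1000 + 1)
R_sample = 0.0112372 × (-2.7/1000 + 1) = 0.0112372 × 0.997300
R_sample = 0.0112069

0.0112069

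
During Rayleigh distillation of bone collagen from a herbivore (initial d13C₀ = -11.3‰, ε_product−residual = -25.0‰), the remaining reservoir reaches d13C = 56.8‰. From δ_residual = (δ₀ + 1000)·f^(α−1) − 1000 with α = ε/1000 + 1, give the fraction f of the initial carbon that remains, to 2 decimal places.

α − 1 = ε/1000 = -0.0250
(δ_res + 1000)/(δ₀ + 1000) = (56.8 + 1000)/(-11.3 + 1000) = 1056.8/988.7 = 1.068878
f = 1.068878^(1/-0.0250) = exp(ln(1.068878)/-0.0250) = exp(0.06661/-0.0250)
f = exp(-2.6644) = 0.0696

0.07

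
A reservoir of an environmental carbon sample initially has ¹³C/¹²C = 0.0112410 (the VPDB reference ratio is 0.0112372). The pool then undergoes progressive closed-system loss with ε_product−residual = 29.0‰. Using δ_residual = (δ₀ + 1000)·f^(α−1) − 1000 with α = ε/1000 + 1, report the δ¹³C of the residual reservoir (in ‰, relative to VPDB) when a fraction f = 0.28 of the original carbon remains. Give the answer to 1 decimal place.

δ₀ = (0.0112410/0.0112372 − 1)×1000 = (1.000338 − 1)×1000 = 0.338‰
α − 1 = ε/1000 = 0.0290
f^(α−1) = 0.28^(0.0290) = 0.963757
δ_res = (0.338 + 1000) × 0.963757 − 1000 = 964.083 − 1000 = -35.92‰

-35.9‰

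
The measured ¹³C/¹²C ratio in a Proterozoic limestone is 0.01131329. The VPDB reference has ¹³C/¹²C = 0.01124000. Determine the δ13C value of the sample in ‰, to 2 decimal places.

6.52‰

δ13C = (R_sample / R_standard − 1) × 1000
R_sample / R_standard = 0.01131329 / 0.01124000 = 1.006520
δ13C = (1.006520 − 1) × 1000 = 6.520‰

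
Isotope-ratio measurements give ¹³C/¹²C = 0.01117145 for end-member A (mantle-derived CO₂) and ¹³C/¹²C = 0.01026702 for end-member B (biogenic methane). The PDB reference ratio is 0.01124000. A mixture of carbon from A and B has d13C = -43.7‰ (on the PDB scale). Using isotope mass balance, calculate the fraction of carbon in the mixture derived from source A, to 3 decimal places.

0.533

δ_A = (0.01117145/0.01124000 − 1)×1000 = (0.993901 − 1)×1000 = -6.099‰
δ_B = (0.01026702/0.01124000 − 1)×1000 = (0.913436 − 1)×1000 = -86.564‰
f_A = (δ_mix − δ_B)/(δ_A − δ_B) = (-43.7 − (-86.564))/(-6.099 − (-86.564))
f_A = 42.864 / 80.465 = 0.5327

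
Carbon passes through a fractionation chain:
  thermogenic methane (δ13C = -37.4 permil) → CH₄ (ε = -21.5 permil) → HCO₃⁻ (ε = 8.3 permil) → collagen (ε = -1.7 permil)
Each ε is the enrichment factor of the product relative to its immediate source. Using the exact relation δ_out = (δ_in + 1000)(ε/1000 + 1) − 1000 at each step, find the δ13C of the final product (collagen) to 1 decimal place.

-51.9 permil

step 1: δ = (-37.40 + 1000)·(-21.5/1000 + 1) − 1000 = -58.10 permil
step 2: δ = (-58.10 + 1000)·(8.3/1000 + 1) − 1000 = -50.28 permil
step 3: δ = (-50.28 + 1000)·(-1.7/1000 + 1) − 1000 = -51.89 permil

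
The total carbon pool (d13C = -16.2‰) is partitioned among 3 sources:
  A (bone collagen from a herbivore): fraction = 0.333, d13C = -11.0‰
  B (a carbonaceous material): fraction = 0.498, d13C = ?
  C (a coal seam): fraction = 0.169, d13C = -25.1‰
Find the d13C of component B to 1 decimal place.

-16.7‰

Isotope mass balance: δ_bulk = Σ fᵢ·δᵢ.
-16.2 = 0.333×(-11.0) + 0.498×δ_B + 0.169×(-25.1)
0.498·δ_B = -16.2 − (-7.905) = -8.295
δ_B = -8.295 / 0.498 = -16.66‰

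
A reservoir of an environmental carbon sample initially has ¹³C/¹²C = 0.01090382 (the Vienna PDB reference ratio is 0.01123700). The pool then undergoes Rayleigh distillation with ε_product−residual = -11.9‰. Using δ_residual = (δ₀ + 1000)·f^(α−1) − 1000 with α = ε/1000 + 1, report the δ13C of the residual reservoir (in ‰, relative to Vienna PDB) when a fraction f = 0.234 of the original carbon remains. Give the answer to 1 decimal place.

δ₀ = (0.01090382/0.01123700 − 1)×1000 = (0.970350 − 1)×1000 = -29.650‰
α − 1 = ε/1000 = -0.0119
f^(α−1) = 0.234^(-0.0119) = 1.017434
δ_res = (-29.650 + 1000) × 1.017434 − 1000 = 987.267 − 1000 = -12.73‰

-12.7‰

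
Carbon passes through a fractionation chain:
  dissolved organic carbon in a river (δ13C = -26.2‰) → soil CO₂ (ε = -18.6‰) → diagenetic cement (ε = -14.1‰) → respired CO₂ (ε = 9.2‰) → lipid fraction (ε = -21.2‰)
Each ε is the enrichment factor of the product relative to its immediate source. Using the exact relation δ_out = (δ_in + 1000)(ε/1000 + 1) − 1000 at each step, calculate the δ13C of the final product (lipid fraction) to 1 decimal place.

step 1: δ = (-26.20 + 1000)·(-18.6/1000 + 1) − 1000 = -44.31‰
step 2: δ = (-44.31 + 1000)·(-14.1/1000 + 1) − 1000 = -57.79‰
step 3: δ = (-57.79 + 1000)·(9.2/1000 + 1) − 1000 = -49.12‰
step 4: δ = (-49.12 + 1000)·(-21.2/1000 + 1) − 1000 = -69.28‰

-69.3‰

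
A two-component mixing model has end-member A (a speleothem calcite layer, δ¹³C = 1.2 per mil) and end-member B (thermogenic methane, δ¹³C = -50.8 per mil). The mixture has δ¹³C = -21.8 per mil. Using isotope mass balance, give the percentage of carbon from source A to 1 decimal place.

55.8%

δ_mix = f_A·δ_A + (1 − f_A)·δ_B  ⇒  f_A = (δ_mix − δ_B)/(δ_A − δ_B)
f_A = (-21.8 − (-50.8)) / (1.2 − (-50.8))
f_A = 29.0 / 52.0 = 0.5577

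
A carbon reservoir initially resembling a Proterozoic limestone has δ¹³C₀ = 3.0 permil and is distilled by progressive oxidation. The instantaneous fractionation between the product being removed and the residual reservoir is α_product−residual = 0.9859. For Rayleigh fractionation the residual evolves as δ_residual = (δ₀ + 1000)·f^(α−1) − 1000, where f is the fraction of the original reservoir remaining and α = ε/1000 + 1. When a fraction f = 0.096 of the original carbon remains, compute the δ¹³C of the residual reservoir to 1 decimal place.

36.7 permil

Rayleigh residual: δ_res = (δ₀ + 1000)·f^(α−1) − 1000
α − 1 = -0.01410
f^(α−1) = 0.096^(-0.01410) = 1.033594
δ_res = (3.0 + 1000) × 1.033594 − 1000 = 1036.695 − 1000 = 36.69 permil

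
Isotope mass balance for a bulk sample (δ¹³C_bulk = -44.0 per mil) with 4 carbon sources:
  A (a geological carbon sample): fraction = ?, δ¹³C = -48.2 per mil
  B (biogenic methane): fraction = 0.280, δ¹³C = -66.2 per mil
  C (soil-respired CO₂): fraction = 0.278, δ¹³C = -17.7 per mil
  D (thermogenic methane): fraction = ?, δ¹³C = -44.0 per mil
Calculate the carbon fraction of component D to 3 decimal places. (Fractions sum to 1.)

Let f_D and f_A be the unknown fractions; fractions sum to 1 so f_D + f_A = 0.442.
Mass balance: Σ fᵢ·δᵢ = δ_bulk ⇒ f_D·(-44.0) + f_A·(-48.2) = -44.0 − (-23.457) = -20.543
Substitute f_A = 0.442 − f_D:
f_D·(-44.0 − -48.2) = -20.543 − 0.442×(-48.2) = 0.761
f_D = 0.761 / 4.2 = 0.1812

0.181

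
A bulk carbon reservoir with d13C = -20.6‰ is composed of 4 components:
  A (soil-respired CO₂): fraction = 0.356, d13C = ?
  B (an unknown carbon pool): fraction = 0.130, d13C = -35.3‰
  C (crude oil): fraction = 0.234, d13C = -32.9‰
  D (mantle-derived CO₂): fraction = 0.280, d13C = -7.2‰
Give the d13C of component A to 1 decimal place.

Isotope mass balance: δ_bulk = Σ fᵢ·δᵢ.
-20.6 = 0.356×δ_A + 0.130×(-35.3) + 0.234×(-32.9) + 0.280×(-7.2)
0.356·δ_A = -20.6 − (-14.304) = -6.296
δ_A = -6.296 / 0.356 = -17.69‰

-17.7‰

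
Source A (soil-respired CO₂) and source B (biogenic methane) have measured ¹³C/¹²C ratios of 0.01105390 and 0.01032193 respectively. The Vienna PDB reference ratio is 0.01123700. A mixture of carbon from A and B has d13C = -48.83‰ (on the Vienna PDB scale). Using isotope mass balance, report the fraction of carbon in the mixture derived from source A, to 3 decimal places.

δ_A = (0.01105390/0.01123700 − 1)×1000 = (0.983706 − 1)×1000 = -16.294‰
δ_B = (0.01032193/0.01123700 − 1)×1000 = (0.918566 − 1)×1000 = -81.434‰
f_A = (δ_mix − δ_B)/(δ_A − δ_B) = (-48.83 − (-81.434))/(-16.294 − (-81.434))
f_A = 32.604 / 65.139 = 0.5005

0.501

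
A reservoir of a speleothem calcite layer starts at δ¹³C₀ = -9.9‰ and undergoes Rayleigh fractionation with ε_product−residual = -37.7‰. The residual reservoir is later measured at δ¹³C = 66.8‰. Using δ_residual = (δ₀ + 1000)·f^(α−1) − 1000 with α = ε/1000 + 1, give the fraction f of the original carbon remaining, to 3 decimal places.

α − 1 = ε/1000 = -0.0377
(δ_res + 1000)/(δ₀ + 1000) = (66.8 + 1000)/(-9.9 + 1000) = 1066.8/990.1 = 1.077467
f = 1.077467^(1/-0.0377) = exp(ln(1.077467)/-0.0377) = exp(0.07461/-0.0377)
f = exp(-1.9791) = 0.1382

0.138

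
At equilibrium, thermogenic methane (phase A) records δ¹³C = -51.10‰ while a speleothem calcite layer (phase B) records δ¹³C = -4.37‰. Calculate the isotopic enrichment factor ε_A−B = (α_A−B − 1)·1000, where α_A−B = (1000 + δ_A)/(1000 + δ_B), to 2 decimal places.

-46.94‰

α_A−B = (1000 + -51.10) / (1000 + -4.37) = 948.90 / 995.63 = 0.953065
ε_A−B = (0.953065 − 1) × 1000 = -46.935‰
(The approximation ε ≈ δ_A − δ_B would give -46.73‰.)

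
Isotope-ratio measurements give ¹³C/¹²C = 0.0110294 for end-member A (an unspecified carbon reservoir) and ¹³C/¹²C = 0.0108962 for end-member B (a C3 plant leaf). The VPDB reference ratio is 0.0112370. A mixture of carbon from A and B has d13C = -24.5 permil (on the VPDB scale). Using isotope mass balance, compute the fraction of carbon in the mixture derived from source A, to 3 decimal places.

δ_A = (0.0110294/0.0112370 − 1)×1000 = (0.981525 − 1)×1000 = -18.475 permil
δ_B = (0.0108962/0.0112370 − 1)×1000 = (0.969672 − 1)×1000 = -30.328 permil
f_A = (δ_mix − δ_B)/(δ_A − δ_B) = (-24.5 − (-30.328))/(-18.475 − (-30.328))
f_A = 5.828 / 11.854 = 0.4917

0.492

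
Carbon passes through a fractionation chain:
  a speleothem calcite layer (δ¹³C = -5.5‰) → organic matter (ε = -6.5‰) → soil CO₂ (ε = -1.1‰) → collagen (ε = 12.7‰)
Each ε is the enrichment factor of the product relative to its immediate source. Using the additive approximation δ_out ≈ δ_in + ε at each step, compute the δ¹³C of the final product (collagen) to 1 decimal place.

-0.4‰

step 1: δ ≈ -5.5 + (-6.5) = -12.0‰
step 2: δ ≈ -12.0 + (-1.1) = -13.1‰
step 3: δ ≈ -13.1 + (12.7) = -0.4‰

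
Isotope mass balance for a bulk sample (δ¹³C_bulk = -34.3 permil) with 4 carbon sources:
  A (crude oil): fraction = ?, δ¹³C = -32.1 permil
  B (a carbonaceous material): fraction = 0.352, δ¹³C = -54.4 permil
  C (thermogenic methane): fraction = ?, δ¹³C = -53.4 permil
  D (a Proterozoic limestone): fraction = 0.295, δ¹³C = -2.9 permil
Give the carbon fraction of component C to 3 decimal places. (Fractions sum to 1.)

Let f_C and f_A be the unknown fractions; fractions sum to 1 so f_C + f_A = 0.353.
Mass balance: Σ fᵢ·δᵢ = δ_bulk ⇒ f_C·(-53.4) + f_A·(-32.1) = -34.3 − (-20.004) = -14.296
Substitute f_A = 0.353 − f_C:
f_C·(-53.4 − -32.1) = -14.296 − 0.353×(-32.1) = -2.964
f_C = -2.964 / -21.3 = 0.1392

0.139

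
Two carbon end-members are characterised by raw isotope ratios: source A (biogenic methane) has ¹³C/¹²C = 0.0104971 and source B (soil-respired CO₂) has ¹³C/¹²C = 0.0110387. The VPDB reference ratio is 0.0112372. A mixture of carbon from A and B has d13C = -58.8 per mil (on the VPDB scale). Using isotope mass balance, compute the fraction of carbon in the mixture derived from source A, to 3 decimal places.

0.853

δ_A = (0.0104971/0.0112372 − 1)×1000 = (0.934138 − 1)×1000 = -65.862 per mil
δ_B = (0.0110387/0.0112372 − 1)×1000 = (0.982335 − 1)×1000 = -17.665 per mil
f_A = (δ_mix − δ_B)/(δ_A − δ_B) = (-58.8 − (-17.665))/(-65.862 − (-17.665))
f_A = -41.135 / -48.197 = 0.8535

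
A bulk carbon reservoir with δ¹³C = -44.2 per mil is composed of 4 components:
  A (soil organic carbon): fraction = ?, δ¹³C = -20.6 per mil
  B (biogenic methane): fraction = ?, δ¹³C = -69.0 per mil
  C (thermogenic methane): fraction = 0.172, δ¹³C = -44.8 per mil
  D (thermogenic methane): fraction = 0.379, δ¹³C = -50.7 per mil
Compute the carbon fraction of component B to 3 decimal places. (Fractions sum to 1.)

0.166

Let f_B and f_A be the unknown fractions; fractions sum to 1 so f_B + f_A = 0.449.
Mass balance: Σ fᵢ·δᵢ = δ_bulk ⇒ f_B·(-69.0) + f_A·(-20.6) = -44.2 − (-26.921) = -17.279
Substitute f_A = 0.449 − f_B:
f_B·(-69.0 − -20.6) = -17.279 − 0.449×(-20.6) = -8.030
f_B = -8.030 / -48.4 = 0.1659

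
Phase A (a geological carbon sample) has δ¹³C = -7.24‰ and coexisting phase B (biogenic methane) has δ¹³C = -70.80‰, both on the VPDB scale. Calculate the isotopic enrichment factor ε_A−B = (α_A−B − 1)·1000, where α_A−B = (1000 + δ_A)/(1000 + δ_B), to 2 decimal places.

α_A−B = (1000 + -7.24) / (1000 + -70.80) = 992.76 / 929.20 = 1.068403
ε_A−B = (1.068403 − 1) × 1000 = 68.403‰
(The approximation ε ≈ δ_A − δ_B would give 63.56‰.)

68.40‰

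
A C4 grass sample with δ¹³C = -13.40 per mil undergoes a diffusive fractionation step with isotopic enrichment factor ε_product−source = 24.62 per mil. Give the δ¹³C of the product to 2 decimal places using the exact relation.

Exactly, δ_product = (δ_source + 1000)·(ε/1000 + 1) − 1000.
δ_product = (-13.40 + 1000) × (24.62/1000 + 1) − 1000
δ_product = 10.890 per mil

10.89 per mil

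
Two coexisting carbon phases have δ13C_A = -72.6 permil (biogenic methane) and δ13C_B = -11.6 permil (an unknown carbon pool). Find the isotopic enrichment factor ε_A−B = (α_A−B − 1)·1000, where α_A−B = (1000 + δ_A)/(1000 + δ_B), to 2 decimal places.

α_A−B = (1000 + -72.6) / (1000 + -11.6) = 927.4 / 988.4 = 0.938284
ε_A−B = (0.938284 − 1) × 1000 = -61.716 permil
(The approximation ε ≈ δ_A − δ_B would give -61.0 permil.)

-61.72 permil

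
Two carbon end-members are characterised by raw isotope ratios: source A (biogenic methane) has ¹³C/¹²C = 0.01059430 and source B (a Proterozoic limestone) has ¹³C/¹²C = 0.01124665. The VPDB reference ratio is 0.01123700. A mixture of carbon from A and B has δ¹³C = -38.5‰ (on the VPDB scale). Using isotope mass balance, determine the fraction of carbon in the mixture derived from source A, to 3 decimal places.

0.678

δ_A = (0.01059430/0.01123700 − 1)×1000 = (0.942805 − 1)×1000 = -57.195‰
δ_B = (0.01124665/0.01123700 − 1)×1000 = (1.000859 − 1)×1000 = 0.859‰
f_A = (δ_mix − δ_B)/(δ_A − δ_B) = (-38.5 − (0.859))/(-57.195 − (0.859))
f_A = -39.359 / -58.054 = 0.6780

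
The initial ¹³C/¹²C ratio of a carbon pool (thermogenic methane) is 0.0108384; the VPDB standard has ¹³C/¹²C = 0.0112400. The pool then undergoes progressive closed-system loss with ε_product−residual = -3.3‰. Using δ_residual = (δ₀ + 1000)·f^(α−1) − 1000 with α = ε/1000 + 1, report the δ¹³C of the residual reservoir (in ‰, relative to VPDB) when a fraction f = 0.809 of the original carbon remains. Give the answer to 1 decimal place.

δ₀ = (0.0108384/0.0112400 − 1)×1000 = (0.964270 − 1)×1000 = -35.730‰
α − 1 = ε/1000 = -0.0033
f^(α−1) = 0.809^(-0.0033) = 1.000700
δ_res = (-35.730 + 1000) × 1.000700 − 1000 = 964.945 − 1000 = -35.05‰

-35.1‰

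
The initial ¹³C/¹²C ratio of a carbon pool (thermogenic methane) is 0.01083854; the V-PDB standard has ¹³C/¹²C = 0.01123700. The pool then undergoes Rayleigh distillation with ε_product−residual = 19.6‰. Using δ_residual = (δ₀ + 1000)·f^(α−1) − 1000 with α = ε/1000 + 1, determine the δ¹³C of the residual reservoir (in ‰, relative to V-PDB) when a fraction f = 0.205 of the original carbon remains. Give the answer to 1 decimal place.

-65.0‰

δ₀ = (0.01083854/0.01123700 − 1)×1000 = (0.964540 − 1)×1000 = -35.460‰
α − 1 = ε/1000 = 0.0196
f^(α−1) = 0.205^(0.0196) = 0.969416
δ_res = (-35.460 + 1000) × 0.969416 − 1000 = 935.041 − 1000 = -64.96‰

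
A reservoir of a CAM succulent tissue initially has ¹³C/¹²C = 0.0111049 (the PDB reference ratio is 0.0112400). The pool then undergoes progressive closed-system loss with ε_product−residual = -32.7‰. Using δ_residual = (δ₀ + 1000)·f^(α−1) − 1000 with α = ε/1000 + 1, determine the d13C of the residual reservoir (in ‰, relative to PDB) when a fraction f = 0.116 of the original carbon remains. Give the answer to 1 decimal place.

δ₀ = (0.0111049/0.0112400 − 1)×1000 = (0.987980 − 1)×1000 = -12.020‰
α − 1 = ε/1000 = -0.0327
f^(α−1) = 0.116^(-0.0327) = 1.072981
δ_res = (-12.020 + 1000) × 1.072981 − 1000 = 1060.085 − 1000 = 60.08‰

60.1‰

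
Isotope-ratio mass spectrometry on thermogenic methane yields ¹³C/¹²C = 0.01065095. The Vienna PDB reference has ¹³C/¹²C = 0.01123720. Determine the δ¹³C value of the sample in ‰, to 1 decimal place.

δ¹³C = (R_sample / R_standard − 1) × 1000
R_sample / R_standard = 0.01065095 / 0.01123720 = 0.947830
δ¹³C = (0.947830 − 1) × 1000 = -52.17‰

-52.2‰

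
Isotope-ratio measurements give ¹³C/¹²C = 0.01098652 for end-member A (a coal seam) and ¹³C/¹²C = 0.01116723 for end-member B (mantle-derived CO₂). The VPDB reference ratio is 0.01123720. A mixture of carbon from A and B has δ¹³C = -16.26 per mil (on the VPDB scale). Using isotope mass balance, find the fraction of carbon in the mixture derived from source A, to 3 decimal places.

0.624

δ_A = (0.01098652/0.01123720 − 1)×1000 = (0.977692 − 1)×1000 = -22.308 per mil
δ_B = (0.01116723/0.01123720 − 1)×1000 = (0.993773 − 1)×1000 = -6.227 per mil
f_A = (δ_mix − δ_B)/(δ_A − δ_B) = (-16.26 − (-6.227))/(-22.308 − (-6.227))
f_A = -10.033 / -16.081 = 0.6239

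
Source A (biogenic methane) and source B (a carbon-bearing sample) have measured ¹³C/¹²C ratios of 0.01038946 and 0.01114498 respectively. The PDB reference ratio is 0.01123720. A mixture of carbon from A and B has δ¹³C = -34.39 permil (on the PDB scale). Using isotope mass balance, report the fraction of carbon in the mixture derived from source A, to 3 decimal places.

0.389

δ_A = (0.01038946/0.01123720 − 1)×1000 = (0.924559 − 1)×1000 = -75.441 permil
δ_B = (0.01114498/0.01123720 − 1)×1000 = (0.991793 − 1)×1000 = -8.207 permil
f_A = (δ_mix − δ_B)/(δ_A − δ_B) = (-34.39 − (-8.207))/(-75.441 − (-8.207))
f_A = -26.183 / -67.234 = 0.3894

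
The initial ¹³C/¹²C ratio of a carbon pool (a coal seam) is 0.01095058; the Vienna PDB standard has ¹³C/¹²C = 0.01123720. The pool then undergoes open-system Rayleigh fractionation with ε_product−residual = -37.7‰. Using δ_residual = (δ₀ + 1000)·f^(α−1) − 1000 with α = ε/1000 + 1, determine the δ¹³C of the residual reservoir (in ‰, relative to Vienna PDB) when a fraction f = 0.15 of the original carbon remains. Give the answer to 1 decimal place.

46.7‰

δ₀ = (0.01095058/0.01123720 − 1)×1000 = (0.974494 − 1)×1000 = -25.506‰
α − 1 = ε/1000 = -0.0377
f^(α−1) = 0.15^(-0.0377) = 1.074141
δ_res = (-25.506 + 1000) × 1.074141 − 1000 = 1046.744 − 1000 = 46.74‰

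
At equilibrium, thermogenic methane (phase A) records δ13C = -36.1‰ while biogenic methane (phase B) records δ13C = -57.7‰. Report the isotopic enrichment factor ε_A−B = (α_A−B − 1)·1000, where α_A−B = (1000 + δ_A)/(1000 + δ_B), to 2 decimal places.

22.92‰

α_A−B = (1000 + -36.1) / (1000 + -57.7) = 963.9 / 942.3 = 1.022923
ε_A−B = (1.022923 − 1) × 1000 = 22.923‰
(The approximation ε ≈ δ_A − δ_B would give 21.6‰.)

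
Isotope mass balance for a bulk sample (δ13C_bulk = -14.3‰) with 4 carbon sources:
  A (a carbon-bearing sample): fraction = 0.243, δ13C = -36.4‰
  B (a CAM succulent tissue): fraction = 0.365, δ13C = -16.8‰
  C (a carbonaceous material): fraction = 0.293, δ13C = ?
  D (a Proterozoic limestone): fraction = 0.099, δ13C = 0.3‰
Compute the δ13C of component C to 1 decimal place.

2.2‰

Isotope mass balance: δ_bulk = Σ fᵢ·δᵢ.
-14.3 = 0.243×(-36.4) + 0.365×(-16.8) + 0.293×δ_C + 0.099×(0.3)
0.293·δ_C = -14.3 − (-14.947) = 0.647
δ_C = 0.647 / 0.293 = 2.21‰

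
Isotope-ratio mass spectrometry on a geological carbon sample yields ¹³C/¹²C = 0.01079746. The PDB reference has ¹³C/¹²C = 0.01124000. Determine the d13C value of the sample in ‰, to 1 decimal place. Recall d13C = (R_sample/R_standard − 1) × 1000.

-39.4‰

d13C = (R_sample / R_standard − 1) × 1000
R_sample / R_standard = 0.01079746 / 0.01124000 = 0.960628
d13C = (0.960628 − 1) × 1000 = -39.37‰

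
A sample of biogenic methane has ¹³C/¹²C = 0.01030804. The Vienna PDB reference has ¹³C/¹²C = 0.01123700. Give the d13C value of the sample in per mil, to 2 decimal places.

-82.67 per mil

d13C = (R_sample / R_standard − 1) × 1000
R_sample / R_standard = 0.01030804 / 0.01123700 = 0.917330
d13C = (0.917330 − 1) × 1000 = -82.670 per mil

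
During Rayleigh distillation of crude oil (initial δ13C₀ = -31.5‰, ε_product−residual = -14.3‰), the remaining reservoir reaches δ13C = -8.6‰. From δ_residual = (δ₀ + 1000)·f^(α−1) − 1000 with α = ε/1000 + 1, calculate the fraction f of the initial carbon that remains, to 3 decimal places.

0.195

α − 1 = ε/1000 = -0.0143
(δ_res + 1000)/(δ₀ + 1000) = (-8.6 + 1000)/(-31.5 + 1000) = 991.4/968.5 = 1.023645
f = 1.023645^(1/-0.0143) = exp(ln(1.023645)/-0.0143) = exp(0.02337/-0.0143)
f = exp(-1.6342) = 0.1951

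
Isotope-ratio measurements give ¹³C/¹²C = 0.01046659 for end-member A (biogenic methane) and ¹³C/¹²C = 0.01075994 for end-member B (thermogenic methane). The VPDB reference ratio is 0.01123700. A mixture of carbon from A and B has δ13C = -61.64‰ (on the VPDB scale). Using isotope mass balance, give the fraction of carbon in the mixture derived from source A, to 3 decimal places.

δ_A = (0.01046659/0.01123700 − 1)×1000 = (0.931440 − 1)×1000 = -68.560‰
δ_B = (0.01075994/0.01123700 − 1)×1000 = (0.957546 − 1)×1000 = -42.454‰
f_A = (δ_mix − δ_B)/(δ_A − δ_B) = (-61.64 − (-42.454))/(-68.560 − (-42.454))
f_A = -19.186 / -26.106 = 0.7349

0.735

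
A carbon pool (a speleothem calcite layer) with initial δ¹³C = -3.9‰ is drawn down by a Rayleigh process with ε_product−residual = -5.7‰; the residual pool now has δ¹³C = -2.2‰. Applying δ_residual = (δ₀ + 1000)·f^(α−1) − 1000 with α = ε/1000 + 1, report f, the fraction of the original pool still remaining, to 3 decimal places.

α − 1 = ε/1000 = -0.0057
(δ_res + 1000)/(δ₀ + 1000) = (-2.2 + 1000)/(-3.9 + 1000) = 997.8/996.1 = 1.001707
f = 1.001707^(1/-0.0057) = exp(ln(1.001707)/-0.0057) = exp(0.00171/-0.0057)
f = exp(-0.2992) = 0.7414

0.741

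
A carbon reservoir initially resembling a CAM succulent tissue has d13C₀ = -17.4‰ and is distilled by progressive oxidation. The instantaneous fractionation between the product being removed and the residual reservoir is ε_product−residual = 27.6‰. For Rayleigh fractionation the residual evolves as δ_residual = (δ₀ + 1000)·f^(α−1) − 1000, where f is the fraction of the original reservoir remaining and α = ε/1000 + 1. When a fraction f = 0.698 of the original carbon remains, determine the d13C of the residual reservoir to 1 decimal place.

Rayleigh residual: δ_res = (δ₀ + 1000)·f^(α−1) − 1000
α = ε/1000 + 1 = 1.02760, so α − 1 = 0.02760
f^(α−1) = 0.698^(0.02760) = 0.990126
δ_res = (-17.4 + 1000) × 0.990126 − 1000 = 972.898 − 1000 = -27.10‰

-27.1‰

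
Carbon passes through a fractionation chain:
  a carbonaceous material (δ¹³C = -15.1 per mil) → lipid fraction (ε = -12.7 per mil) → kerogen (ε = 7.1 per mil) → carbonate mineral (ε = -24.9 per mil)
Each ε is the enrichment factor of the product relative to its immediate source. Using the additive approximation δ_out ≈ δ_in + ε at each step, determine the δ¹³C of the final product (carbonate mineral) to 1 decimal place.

-45.6 per mil

step 1: δ ≈ -15.1 + (-12.7) = -27.8 per mil
step 2: δ ≈ -27.8 + (7.1) = -20.7 per mil
step 3: δ ≈ -20.7 + (-24.9) = -45.6 per mil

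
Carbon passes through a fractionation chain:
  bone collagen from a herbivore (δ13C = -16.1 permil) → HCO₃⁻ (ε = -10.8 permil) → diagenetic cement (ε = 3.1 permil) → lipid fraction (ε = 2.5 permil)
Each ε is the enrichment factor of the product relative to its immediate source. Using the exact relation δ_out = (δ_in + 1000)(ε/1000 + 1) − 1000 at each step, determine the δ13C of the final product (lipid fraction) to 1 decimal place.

step 1: δ = (-16.10 + 1000)·(-10.8/1000 + 1) − 1000 = -26.73 permil
step 2: δ = (-26.73 + 1000)·(3.1/1000 + 1) − 1000 = -23.71 permil
step 3: δ = (-23.71 + 1000)·(2.5/1000 + 1) − 1000 = -21.27 permil

-21.3 permil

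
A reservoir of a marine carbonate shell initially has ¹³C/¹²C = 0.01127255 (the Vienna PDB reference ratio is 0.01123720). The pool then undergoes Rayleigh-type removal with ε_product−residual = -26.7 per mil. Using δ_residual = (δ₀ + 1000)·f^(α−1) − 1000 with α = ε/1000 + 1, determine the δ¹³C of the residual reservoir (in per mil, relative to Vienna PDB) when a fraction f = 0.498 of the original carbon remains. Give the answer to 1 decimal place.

22.0 per mil

δ₀ = (0.01127255/0.01123720 − 1)×1000 = (1.003146 − 1)×1000 = 3.146 per mil
α − 1 = ε/1000 = -0.0267
f^(α−1) = 0.498^(-0.0267) = 1.018788
δ_res = (3.146 + 1000) × 1.018788 − 1000 = 1021.993 − 1000 = 21.99 per mil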